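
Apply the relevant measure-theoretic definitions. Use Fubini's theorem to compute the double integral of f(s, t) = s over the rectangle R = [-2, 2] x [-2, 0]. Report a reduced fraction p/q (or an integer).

f(s, t) is a tensor product of a function of s and a function of t, and both factors are bounded continuous (hence Lebesgue integrable) on the rectangle, so Fubini's theorem applies:
  integral_R f d(m x m) = (integral_a1^b1 s ds) * (integral_a2^b2 1 dt).
Inner integral in s: integral_{-2}^{2} s ds = (2^2 - (-2)^2)/2
  = 0.
Inner integral in t: integral_{-2}^{0} 1 dt = (0^1 - (-2)^1)/1
  = 2.
Product: (0) * (2) = 0.

0


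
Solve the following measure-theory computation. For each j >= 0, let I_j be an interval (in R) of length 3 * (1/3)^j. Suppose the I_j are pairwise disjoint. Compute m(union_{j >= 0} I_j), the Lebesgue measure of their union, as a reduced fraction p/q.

By countable additivity of the Lebesgue measure on pairwise disjoint measurable sets,
  m(union_{j >= 0} I_j) = sum_{j >= 0} m(I_j) = sum_{j >= 0} a * r^j,
  with a = 3 and r = 1/3.
Since 0 < r = 1/3 < 1, the geometric series converges:
  sum_{j >= 0} a * r^j = a / (1 - r).
  = 3 / (1 - 1/3)
  = 3 / (2/3)
  = 9/2.

9/2


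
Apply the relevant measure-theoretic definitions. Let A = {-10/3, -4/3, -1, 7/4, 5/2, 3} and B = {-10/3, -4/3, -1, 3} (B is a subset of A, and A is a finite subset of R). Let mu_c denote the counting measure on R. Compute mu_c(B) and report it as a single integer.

Counting measure assigns mu_c(E) = |E| (number of elements) when E is finite.
B has 4 element(s), so mu_c(B) = 4.

4


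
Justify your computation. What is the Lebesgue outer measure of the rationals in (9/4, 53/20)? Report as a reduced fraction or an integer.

The set Q cap (9/4, 53/20) is countable (a subset of the countable set Q). Lebesgue outer measure of any countable set is 0: each singleton {q} has m*({q}) = 0, and by countable subadditivity m*(union_k {q_k}) <= sum_k m*({q_k}) = sum_k 0 = 0. The reverse inequality m*(E) >= 0 is automatic. So m*(Q cap (9/4, 53/20)) = 0.

0


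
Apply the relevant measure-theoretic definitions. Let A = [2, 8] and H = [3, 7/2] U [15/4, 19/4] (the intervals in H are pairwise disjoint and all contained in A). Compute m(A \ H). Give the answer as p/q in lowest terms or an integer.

The ambient interval has length m(A) = 8 - 2 = 6.
Since the holes are disjoint and sit inside A, by finite additivity
  m(H) = sum_i (b_i - a_i), and m(A \ H) = m(A) - m(H).
Computing the hole measures:
  m(H_1) = 7/2 - 3 = 1/2.
  m(H_2) = 19/4 - 15/4 = 1.
Summed: m(H) = 1/2 + 1 = 3/2.
So m(A \ H) = 6 - 3/2 = 9/2.

9/2


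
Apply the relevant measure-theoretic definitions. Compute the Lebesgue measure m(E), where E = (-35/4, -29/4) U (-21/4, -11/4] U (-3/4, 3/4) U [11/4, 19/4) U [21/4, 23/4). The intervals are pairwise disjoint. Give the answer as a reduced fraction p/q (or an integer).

For pairwise disjoint intervals, m(union_i I_i) = sum_i m(I_i),
and m is invariant under swapping open/closed endpoints (single points have measure 0).
So m(E) = sum_i (b_i - a_i).
  I_1 has length -29/4 - (-35/4) = 3/2.
  I_2 has length -11/4 - (-21/4) = 5/2.
  I_3 has length 3/4 - (-3/4) = 3/2.
  I_4 has length 19/4 - 11/4 = 2.
  I_5 has length 23/4 - 21/4 = 1/2.
Summing:
  m(E) = 3/2 + 5/2 + 3/2 + 2 + 1/2 = 8.

8


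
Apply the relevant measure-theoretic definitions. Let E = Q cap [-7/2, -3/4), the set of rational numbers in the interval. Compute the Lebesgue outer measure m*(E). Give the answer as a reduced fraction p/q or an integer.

Q cap [-7/2, -3/4) is countable; list its elements as q_1, q_2, ... . Fix eps > 0 and cover the k-th point by an interval of length eps * 2^(-k). The cover has total length eps * sum_{k>=1} 2^(-k) = eps, so by definition of outer measure m*(Q cap [-7/2, -3/4)) <= eps. Since eps was arbitrary and m* >= 0, the outer measure is 0.

0


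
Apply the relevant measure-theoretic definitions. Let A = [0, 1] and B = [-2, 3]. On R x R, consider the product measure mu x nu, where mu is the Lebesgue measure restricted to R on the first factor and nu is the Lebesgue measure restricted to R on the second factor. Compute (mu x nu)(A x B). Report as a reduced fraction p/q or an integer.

For a measurable rectangle A x B, the product measure satisfies
  (mu x nu)(A x B) = mu(A) * nu(B).
  mu(A) = 1.
  nu(B) = 5.
  (mu x nu)(A x B) = 1 * 5 = 5.

5


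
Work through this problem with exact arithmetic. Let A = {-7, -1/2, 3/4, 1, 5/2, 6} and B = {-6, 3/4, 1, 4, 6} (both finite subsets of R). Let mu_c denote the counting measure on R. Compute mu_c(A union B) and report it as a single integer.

Counting measure on a finite set equals cardinality. By inclusion-exclusion, |A union B| = |A| + |B| - |A cap B|.
|A| = 6, |B| = 5, |A cap B| = 3.
So mu_c(A union B) = 6 + 5 - 3 = 8.

8


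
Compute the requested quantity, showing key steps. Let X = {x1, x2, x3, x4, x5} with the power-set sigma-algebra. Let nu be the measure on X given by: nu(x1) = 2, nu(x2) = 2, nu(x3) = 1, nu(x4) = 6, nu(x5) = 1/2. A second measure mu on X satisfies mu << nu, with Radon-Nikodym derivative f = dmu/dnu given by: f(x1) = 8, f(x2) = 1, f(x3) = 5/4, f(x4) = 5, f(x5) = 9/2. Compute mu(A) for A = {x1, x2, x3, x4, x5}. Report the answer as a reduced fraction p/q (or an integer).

By the defining property of the Radon-Nikodym derivative, for every measurable set A,
  mu(A) = integral_A f dnu.
Since nu is a discrete measure concentrated on the atoms of X, the integral over A reduces to the sum
  mu(A) = sum_{x in A} f(x) * nu({x}).
Computing each term:
  x1: f(x1) * nu(x1) = 8 * 2 = 16.
  x2: f(x2) * nu(x2) = 1 * 2 = 2.
  x3: f(x3) * nu(x3) = 5/4 * 1 = 5/4.
  x4: f(x4) * nu(x4) = 5 * 6 = 30.
  x5: f(x5) * nu(x5) = 9/2 * 1/2 = 9/4.
Summing: mu(A) = 16 + 2 + 5/4 + 30 + 9/4 = 103/2.

103/2


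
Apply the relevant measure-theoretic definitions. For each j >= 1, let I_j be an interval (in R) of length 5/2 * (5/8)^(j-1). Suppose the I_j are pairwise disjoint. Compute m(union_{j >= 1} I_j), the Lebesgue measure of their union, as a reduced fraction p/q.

By countable additivity of the Lebesgue measure on pairwise disjoint measurable sets,
  m(union_{j >= 1} I_j) = sum_{j >= 1} m(I_j) = sum_{j >= 1} a * r^(j-1),
  with a = 5/2 and r = 5/8.
Since 0 < r = 5/8 < 1, the geometric series converges:
  sum_{j >= 1} a * r^(j-1) = a / (1 - r).
  = 5/2 / (1 - 5/8)
  = 5/2 / (3/8)
  = 20/3.

20/3


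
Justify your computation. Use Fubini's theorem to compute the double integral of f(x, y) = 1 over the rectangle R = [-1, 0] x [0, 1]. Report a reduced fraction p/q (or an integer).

f(x, y) is a tensor product of a function of x and a function of y, and both factors are bounded continuous (hence Lebesgue integrable) on the rectangle, so Fubini's theorem applies:
  integral_R f d(m x m) = (integral_a1^b1 1 dx) * (integral_a2^b2 1 dy).
Inner integral in x: integral_{-1}^{0} 1 dx = (0^1 - (-1)^1)/1
  = 1.
Inner integral in y: integral_{0}^{1} 1 dy = (1^1 - 0^1)/1
  = 1.
Product: (1) * (1) = 1.

1


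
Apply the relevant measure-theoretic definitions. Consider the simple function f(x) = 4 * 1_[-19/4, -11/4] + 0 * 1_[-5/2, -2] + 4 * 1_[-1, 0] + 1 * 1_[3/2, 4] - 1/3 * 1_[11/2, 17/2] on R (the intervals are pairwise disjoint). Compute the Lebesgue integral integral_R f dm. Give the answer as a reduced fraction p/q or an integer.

For a simple function f = sum_i c_i * 1_{A_i} with disjoint A_i,
  integral f dm = sum_i c_i * m(A_i).
Lengths of the A_i:
  m(A_1) = -11/4 - (-19/4) = 2.
  m(A_2) = -2 - (-5/2) = 1/2.
  m(A_3) = 0 - (-1) = 1.
  m(A_4) = 4 - 3/2 = 5/2.
  m(A_5) = 17/2 - 11/2 = 3.
Contributions c_i * m(A_i):
  (4) * (2) = 8.
  (0) * (1/2) = 0.
  (4) * (1) = 4.
  (1) * (5/2) = 5/2.
  (-1/3) * (3) = -1.
Total: 8 + 0 + 4 + 5/2 - 1 = 27/2.

27/2


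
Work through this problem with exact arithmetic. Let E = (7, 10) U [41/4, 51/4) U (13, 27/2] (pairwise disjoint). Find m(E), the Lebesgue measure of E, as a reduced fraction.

For pairwise disjoint intervals, m(union_i I_i) = sum_i m(I_i),
and m is invariant under swapping open/closed endpoints (single points have measure 0).
So m(E) = sum_i (b_i - a_i).
  I_1 has length 10 - 7 = 3.
  I_2 has length 51/4 - 41/4 = 5/2.
  I_3 has length 27/2 - 13 = 1/2.
Summing:
  m(E) = 3 + 5/2 + 1/2 = 6.

6


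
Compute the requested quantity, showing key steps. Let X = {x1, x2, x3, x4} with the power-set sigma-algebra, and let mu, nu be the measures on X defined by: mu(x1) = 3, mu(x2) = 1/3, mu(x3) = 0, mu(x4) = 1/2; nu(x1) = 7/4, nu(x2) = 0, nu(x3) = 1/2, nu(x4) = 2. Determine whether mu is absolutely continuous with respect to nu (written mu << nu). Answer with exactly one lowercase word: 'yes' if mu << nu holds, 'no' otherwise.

mu << nu means: every nu-null measurable set is also mu-null; equivalently, for every atom x, if nu({x}) = 0 then mu({x}) = 0.
Checking each atom:
  x1: nu = 7/4 > 0 -> no constraint.
  x2: nu = 0, mu = 1/3 > 0 -> violates mu << nu.
  x3: nu = 1/2 > 0 -> no constraint.
  x4: nu = 2 > 0 -> no constraint.
The atom(s) x2 violate the condition (nu = 0 but mu > 0). Therefore mu is NOT absolutely continuous w.r.t. nu.

no


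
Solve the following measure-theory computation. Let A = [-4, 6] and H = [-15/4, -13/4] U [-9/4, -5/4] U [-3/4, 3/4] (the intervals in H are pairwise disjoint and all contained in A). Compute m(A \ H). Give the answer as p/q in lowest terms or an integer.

The ambient interval has length m(A) = 6 - (-4) = 10.
Since the holes are disjoint and sit inside A, by finite additivity
  m(H) = sum_i (b_i - a_i), and m(A \ H) = m(A) - m(H).
Computing the hole measures:
  m(H_1) = -13/4 - (-15/4) = 1/2.
  m(H_2) = -5/4 - (-9/4) = 1.
  m(H_3) = 3/4 - (-3/4) = 3/2.
Summed: m(H) = 1/2 + 1 + 3/2 = 3.
So m(A \ H) = 10 - 3 = 7.

7


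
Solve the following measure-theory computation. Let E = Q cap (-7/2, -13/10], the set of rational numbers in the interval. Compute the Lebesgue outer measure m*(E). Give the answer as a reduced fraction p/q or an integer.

E = Q cap (-7/2, -13/10] is a subset of Q, which is countable. Enumerate Q = {q_1, q_2, ...}; for any eps > 0, cover q_k by the open interval (q_k - eps/2^(k+1), q_k + eps/2^(k+1)), of length eps/2^k. The total cover length is sum_{k>=1} eps/2^k = eps. Hence m*(E) <= m*(Q) <= eps for every eps > 0, and since outer measure is non-negative, m*(E) = 0.

0


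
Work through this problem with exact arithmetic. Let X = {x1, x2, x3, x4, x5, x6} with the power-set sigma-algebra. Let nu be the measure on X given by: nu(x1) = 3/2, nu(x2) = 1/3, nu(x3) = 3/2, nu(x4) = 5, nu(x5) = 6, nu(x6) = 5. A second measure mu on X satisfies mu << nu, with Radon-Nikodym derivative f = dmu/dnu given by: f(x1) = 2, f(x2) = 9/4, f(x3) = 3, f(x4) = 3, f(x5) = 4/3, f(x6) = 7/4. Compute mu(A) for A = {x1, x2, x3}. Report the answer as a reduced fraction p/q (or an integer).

By the defining property of the Radon-Nikodym derivative, for every measurable set A,
  mu(A) = integral_A f dnu.
Since nu is a discrete measure concentrated on the atoms of X, the integral over A reduces to the sum
  mu(A) = sum_{x in A} f(x) * nu({x}).
Computing each term:
  x1: f(x1) * nu(x1) = 2 * 3/2 = 3.
  x2: f(x2) * nu(x2) = 9/4 * 1/3 = 3/4.
  x3: f(x3) * nu(x3) = 3 * 3/2 = 9/2.
Summing: mu(A) = 3 + 3/4 + 9/2 = 33/4.

33/4


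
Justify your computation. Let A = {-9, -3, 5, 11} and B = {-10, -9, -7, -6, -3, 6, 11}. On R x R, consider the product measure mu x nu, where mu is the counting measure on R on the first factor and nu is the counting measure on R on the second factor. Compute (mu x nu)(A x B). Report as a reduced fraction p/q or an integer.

For a measurable rectangle A x B, the product measure satisfies
  (mu x nu)(A x B) = mu(A) * nu(B).
  mu(A) = 4.
  nu(B) = 7.
  (mu x nu)(A x B) = 4 * 7 = 28.

28


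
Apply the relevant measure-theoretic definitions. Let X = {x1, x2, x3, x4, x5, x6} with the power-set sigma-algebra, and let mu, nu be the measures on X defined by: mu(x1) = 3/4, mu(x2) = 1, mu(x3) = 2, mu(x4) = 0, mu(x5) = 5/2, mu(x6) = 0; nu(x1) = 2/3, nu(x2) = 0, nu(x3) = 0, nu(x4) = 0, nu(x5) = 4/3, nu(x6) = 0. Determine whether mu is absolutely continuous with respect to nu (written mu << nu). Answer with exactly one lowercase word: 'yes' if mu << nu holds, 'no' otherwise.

mu << nu means: every nu-null measurable set is also mu-null; equivalently, for every atom x, if nu({x}) = 0 then mu({x}) = 0.
Checking each atom:
  x1: nu = 2/3 > 0 -> no constraint.
  x2: nu = 0, mu = 1 > 0 -> violates mu << nu.
  x3: nu = 0, mu = 2 > 0 -> violates mu << nu.
  x4: nu = 0, mu = 0 -> consistent with mu << nu.
  x5: nu = 4/3 > 0 -> no constraint.
  x6: nu = 0, mu = 0 -> consistent with mu << nu.
The atom(s) x2, x3 violate the condition (nu = 0 but mu > 0). Therefore mu is NOT absolutely continuous w.r.t. nu.

no


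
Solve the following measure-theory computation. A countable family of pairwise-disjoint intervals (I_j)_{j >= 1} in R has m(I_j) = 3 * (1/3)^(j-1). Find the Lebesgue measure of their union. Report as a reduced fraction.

By countable additivity of the Lebesgue measure on pairwise disjoint measurable sets,
  m(union_{j >= 1} I_j) = sum_{j >= 1} m(I_j) = sum_{j >= 1} a * r^(j-1),
  with a = 3 and r = 1/3.
Since 0 < r = 1/3 < 1, the geometric series converges:
  sum_{j >= 1} a * r^(j-1) = a / (1 - r).
  = 3 / (1 - 1/3)
  = 3 / (2/3)
  = 9/2.

9/2


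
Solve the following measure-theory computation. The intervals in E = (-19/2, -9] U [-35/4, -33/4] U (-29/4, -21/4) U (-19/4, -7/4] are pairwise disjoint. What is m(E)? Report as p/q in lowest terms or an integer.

For pairwise disjoint intervals, m(union_i I_i) = sum_i m(I_i),
and m is invariant under swapping open/closed endpoints (single points have measure 0).
So m(E) = sum_i (b_i - a_i).
  I_1 has length -9 - (-19/2) = 1/2.
  I_2 has length -33/4 - (-35/4) = 1/2.
  I_3 has length -21/4 - (-29/4) = 2.
  I_4 has length -7/4 - (-19/4) = 3.
Summing:
  m(E) = 1/2 + 1/2 + 2 + 3 = 6.

6


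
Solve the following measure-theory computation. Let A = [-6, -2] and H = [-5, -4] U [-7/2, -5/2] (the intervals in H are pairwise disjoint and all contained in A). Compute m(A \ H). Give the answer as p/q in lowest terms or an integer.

The ambient interval has length m(A) = -2 - (-6) = 4.
Since the holes are disjoint and sit inside A, by finite additivity
  m(H) = sum_i (b_i - a_i), and m(A \ H) = m(A) - m(H).
Computing the hole measures:
  m(H_1) = -4 - (-5) = 1.
  m(H_2) = -5/2 - (-7/2) = 1.
Summed: m(H) = 1 + 1 = 2.
So m(A \ H) = 4 - 2 = 2.

2


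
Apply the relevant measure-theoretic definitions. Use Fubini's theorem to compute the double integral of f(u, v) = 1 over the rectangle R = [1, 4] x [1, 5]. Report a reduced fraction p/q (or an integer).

f(u, v) is a tensor product of a function of u and a function of v, and both factors are bounded continuous (hence Lebesgue integrable) on the rectangle, so Fubini's theorem applies:
  integral_R f d(m x m) = (integral_a1^b1 1 du) * (integral_a2^b2 1 dv).
Inner integral in u: integral_{1}^{4} 1 du = (4^1 - 1^1)/1
  = 3.
Inner integral in v: integral_{1}^{5} 1 dv = (5^1 - 1^1)/1
  = 4.
Product: (3) * (4) = 12.

12


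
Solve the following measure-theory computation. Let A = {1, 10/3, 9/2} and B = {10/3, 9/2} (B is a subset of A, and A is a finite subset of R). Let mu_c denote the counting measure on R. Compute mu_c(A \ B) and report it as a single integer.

Counting measure assigns mu_c(E) = |E| (number of elements) when E is finite. For B subset A, A \ B is the set of elements of A not in B, so |A \ B| = |A| - |B|.
|A| = 3, |B| = 2, so mu_c(A \ B) = 3 - 2 = 1.

1


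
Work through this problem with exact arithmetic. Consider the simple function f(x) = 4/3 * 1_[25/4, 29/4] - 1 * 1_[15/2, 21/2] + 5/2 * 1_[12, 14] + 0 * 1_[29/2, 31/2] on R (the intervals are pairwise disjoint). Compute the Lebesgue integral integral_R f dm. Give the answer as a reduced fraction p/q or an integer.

For a simple function f = sum_i c_i * 1_{A_i} with disjoint A_i,
  integral f dm = sum_i c_i * m(A_i).
Lengths of the A_i:
  m(A_1) = 29/4 - 25/4 = 1.
  m(A_2) = 21/2 - 15/2 = 3.
  m(A_3) = 14 - 12 = 2.
  m(A_4) = 31/2 - 29/2 = 1.
Contributions c_i * m(A_i):
  (4/3) * (1) = 4/3.
  (-1) * (3) = -3.
  (5/2) * (2) = 5.
  (0) * (1) = 0.
Total: 4/3 - 3 + 5 + 0 = 10/3.

10/3


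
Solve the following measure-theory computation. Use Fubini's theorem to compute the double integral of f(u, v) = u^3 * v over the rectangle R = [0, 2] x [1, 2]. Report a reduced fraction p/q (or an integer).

f(u, v) is a tensor product of a function of u and a function of v, and both factors are bounded continuous (hence Lebesgue integrable) on the rectangle, so Fubini's theorem applies:
  integral_R f d(m x m) = (integral_a1^b1 u^3 du) * (integral_a2^b2 v dv).
Inner integral in u: integral_{0}^{2} u^3 du = (2^4 - 0^4)/4
  = 4.
Inner integral in v: integral_{1}^{2} v dv = (2^2 - 1^2)/2
  = 3/2.
Product: (4) * (3/2) = 6.

6


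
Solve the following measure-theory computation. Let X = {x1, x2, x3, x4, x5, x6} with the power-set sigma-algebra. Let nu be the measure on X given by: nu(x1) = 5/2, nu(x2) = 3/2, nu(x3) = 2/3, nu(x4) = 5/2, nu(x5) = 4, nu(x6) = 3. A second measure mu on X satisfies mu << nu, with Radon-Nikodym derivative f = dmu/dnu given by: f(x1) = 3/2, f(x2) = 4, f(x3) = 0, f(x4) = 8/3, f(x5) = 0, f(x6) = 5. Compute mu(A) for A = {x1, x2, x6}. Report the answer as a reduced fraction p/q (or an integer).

By the defining property of the Radon-Nikodym derivative, for every measurable set A,
  mu(A) = integral_A f dnu.
Since nu is a discrete measure concentrated on the atoms of X, the integral over A reduces to the sum
  mu(A) = sum_{x in A} f(x) * nu({x}).
Computing each term:
  x1: f(x1) * nu(x1) = 3/2 * 5/2 = 15/4.
  x2: f(x2) * nu(x2) = 4 * 3/2 = 6.
  x6: f(x6) * nu(x6) = 5 * 3 = 15.
Summing: mu(A) = 15/4 + 6 + 15 = 99/4.

99/4


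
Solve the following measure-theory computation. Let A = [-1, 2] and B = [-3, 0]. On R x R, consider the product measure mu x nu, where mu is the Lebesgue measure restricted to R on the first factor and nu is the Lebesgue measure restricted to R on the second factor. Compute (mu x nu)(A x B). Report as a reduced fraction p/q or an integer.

For a measurable rectangle A x B, the product measure satisfies
  (mu x nu)(A x B) = mu(A) * nu(B).
  mu(A) = 3.
  nu(B) = 3.
  (mu x nu)(A x B) = 3 * 3 = 9.

9


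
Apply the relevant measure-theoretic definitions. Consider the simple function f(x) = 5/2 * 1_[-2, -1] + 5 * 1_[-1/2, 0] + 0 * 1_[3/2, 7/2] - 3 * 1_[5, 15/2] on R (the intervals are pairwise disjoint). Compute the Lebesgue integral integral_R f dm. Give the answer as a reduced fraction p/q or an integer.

For a simple function f = sum_i c_i * 1_{A_i} with disjoint A_i,
  integral f dm = sum_i c_i * m(A_i).
Lengths of the A_i:
  m(A_1) = -1 - (-2) = 1.
  m(A_2) = 0 - (-1/2) = 1/2.
  m(A_3) = 7/2 - 3/2 = 2.
  m(A_4) = 15/2 - 5 = 5/2.
Contributions c_i * m(A_i):
  (5/2) * (1) = 5/2.
  (5) * (1/2) = 5/2.
  (0) * (2) = 0.
  (-3) * (5/2) = -15/2.
Total: 5/2 + 5/2 + 0 - 15/2 = -5/2.

-5/2


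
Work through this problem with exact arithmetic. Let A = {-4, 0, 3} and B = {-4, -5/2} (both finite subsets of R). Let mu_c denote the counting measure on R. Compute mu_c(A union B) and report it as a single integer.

Counting measure on a finite set equals cardinality. By inclusion-exclusion, |A union B| = |A| + |B| - |A cap B|.
|A| = 3, |B| = 2, |A cap B| = 1.
So mu_c(A union B) = 3 + 2 - 1 = 4.

4


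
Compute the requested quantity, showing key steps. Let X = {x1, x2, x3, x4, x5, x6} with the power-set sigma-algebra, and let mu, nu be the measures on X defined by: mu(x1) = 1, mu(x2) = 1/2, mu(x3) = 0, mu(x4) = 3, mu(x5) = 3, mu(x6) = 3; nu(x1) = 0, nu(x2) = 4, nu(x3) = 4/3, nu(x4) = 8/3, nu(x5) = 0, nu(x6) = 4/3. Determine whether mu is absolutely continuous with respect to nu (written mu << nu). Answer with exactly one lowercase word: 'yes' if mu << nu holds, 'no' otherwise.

mu << nu means: every nu-null measurable set is also mu-null; equivalently, for every atom x, if nu({x}) = 0 then mu({x}) = 0.
Checking each atom:
  x1: nu = 0, mu = 1 > 0 -> violates mu << nu.
  x2: nu = 4 > 0 -> no constraint.
  x3: nu = 4/3 > 0 -> no constraint.
  x4: nu = 8/3 > 0 -> no constraint.
  x5: nu = 0, mu = 3 > 0 -> violates mu << nu.
  x6: nu = 4/3 > 0 -> no constraint.
The atom(s) x1, x5 violate the condition (nu = 0 but mu > 0). Therefore mu is NOT absolutely continuous w.r.t. nu.

no


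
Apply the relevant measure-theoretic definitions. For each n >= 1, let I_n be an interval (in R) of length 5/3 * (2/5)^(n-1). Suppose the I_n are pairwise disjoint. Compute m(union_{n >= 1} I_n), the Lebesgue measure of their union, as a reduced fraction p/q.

By countable additivity of the Lebesgue measure on pairwise disjoint measurable sets,
  m(union_{n >= 1} I_n) = sum_{n >= 1} m(I_n) = sum_{n >= 1} a * r^(n-1),
  with a = 5/3 and r = 2/5.
Since 0 < r = 2/5 < 1, the geometric series converges:
  sum_{n >= 1} a * r^(n-1) = a / (1 - r).
  = 5/3 / (1 - 2/5)
  = 5/3 / (3/5)
  = 25/9.

25/9


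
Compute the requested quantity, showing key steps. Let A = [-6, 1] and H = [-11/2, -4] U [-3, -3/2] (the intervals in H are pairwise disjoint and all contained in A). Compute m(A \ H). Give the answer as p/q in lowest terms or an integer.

The ambient interval has length m(A) = 1 - (-6) = 7.
Since the holes are disjoint and sit inside A, by finite additivity
  m(H) = sum_i (b_i - a_i), and m(A \ H) = m(A) - m(H).
Computing the hole measures:
  m(H_1) = -4 - (-11/2) = 3/2.
  m(H_2) = -3/2 - (-3) = 3/2.
Summed: m(H) = 3/2 + 3/2 = 3.
So m(A \ H) = 7 - 3 = 4.

4


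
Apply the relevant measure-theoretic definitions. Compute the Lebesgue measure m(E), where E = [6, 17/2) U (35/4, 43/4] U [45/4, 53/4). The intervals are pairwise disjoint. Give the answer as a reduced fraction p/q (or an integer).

For pairwise disjoint intervals, m(union_i I_i) = sum_i m(I_i),
and m is invariant under swapping open/closed endpoints (single points have measure 0).
So m(E) = sum_i (b_i - a_i).
  I_1 has length 17/2 - 6 = 5/2.
  I_2 has length 43/4 - 35/4 = 2.
  I_3 has length 53/4 - 45/4 = 2.
Summing:
  m(E) = 5/2 + 2 + 2 = 13/2.

13/2


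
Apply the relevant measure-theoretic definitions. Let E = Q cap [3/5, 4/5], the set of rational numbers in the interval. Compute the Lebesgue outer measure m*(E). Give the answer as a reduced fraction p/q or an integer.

The set Q cap [3/5, 4/5] is countable (a subset of the countable set Q). Lebesgue outer measure of any countable set is 0: each singleton {q} has m*({q}) = 0, and by countable subadditivity m*(union_k {q_k}) <= sum_k m*({q_k}) = sum_k 0 = 0. The reverse inequality m*(E) >= 0 is automatic. So m*(Q cap [3/5, 4/5]) = 0.

0


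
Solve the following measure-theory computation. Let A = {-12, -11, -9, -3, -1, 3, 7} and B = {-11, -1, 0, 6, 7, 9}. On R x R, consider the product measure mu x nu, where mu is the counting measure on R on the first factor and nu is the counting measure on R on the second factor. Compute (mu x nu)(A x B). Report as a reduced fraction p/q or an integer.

For a measurable rectangle A x B, the product measure satisfies
  (mu x nu)(A x B) = mu(A) * nu(B).
  mu(A) = 7.
  nu(B) = 6.
  (mu x nu)(A x B) = 7 * 6 = 42.

42


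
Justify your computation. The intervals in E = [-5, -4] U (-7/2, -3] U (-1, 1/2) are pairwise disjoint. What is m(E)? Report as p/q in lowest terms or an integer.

For pairwise disjoint intervals, m(union_i I_i) = sum_i m(I_i),
and m is invariant under swapping open/closed endpoints (single points have measure 0).
So m(E) = sum_i (b_i - a_i).
  I_1 has length -4 - (-5) = 1.
  I_2 has length -3 - (-7/2) = 1/2.
  I_3 has length 1/2 - (-1) = 3/2.
Summing:
  m(E) = 1 + 1/2 + 3/2 = 3.

3


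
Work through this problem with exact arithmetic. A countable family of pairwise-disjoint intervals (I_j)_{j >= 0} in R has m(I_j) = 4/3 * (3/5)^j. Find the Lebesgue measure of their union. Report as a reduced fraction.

By countable additivity of the Lebesgue measure on pairwise disjoint measurable sets,
  m(union_{j >= 0} I_j) = sum_{j >= 0} m(I_j) = sum_{j >= 0} a * r^j,
  with a = 4/3 and r = 3/5.
Since 0 < r = 3/5 < 1, the geometric series converges:
  sum_{j >= 0} a * r^j = a / (1 - r).
  = 4/3 / (1 - 3/5)
  = 4/3 / (2/5)
  = 10/3.

10/3


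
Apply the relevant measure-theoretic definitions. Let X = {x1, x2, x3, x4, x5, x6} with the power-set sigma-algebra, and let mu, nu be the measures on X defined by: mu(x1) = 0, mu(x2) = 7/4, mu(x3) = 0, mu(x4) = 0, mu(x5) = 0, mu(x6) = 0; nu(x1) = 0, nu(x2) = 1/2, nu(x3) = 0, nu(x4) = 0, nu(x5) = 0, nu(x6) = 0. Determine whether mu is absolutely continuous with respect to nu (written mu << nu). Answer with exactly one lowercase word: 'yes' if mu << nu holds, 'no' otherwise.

mu << nu means: every nu-null measurable set is also mu-null; equivalently, for every atom x, if nu({x}) = 0 then mu({x}) = 0.
Checking each atom:
  x1: nu = 0, mu = 0 -> consistent with mu << nu.
  x2: nu = 1/2 > 0 -> no constraint.
  x3: nu = 0, mu = 0 -> consistent with mu << nu.
  x4: nu = 0, mu = 0 -> consistent with mu << nu.
  x5: nu = 0, mu = 0 -> consistent with mu << nu.
  x6: nu = 0, mu = 0 -> consistent with mu << nu.
No atom violates the condition. Therefore mu << nu.

yes


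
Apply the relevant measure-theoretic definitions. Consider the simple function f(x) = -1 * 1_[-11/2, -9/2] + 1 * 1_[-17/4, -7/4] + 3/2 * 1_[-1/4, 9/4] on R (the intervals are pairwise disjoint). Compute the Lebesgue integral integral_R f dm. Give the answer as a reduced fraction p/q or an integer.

For a simple function f = sum_i c_i * 1_{A_i} with disjoint A_i,
  integral f dm = sum_i c_i * m(A_i).
Lengths of the A_i:
  m(A_1) = -9/2 - (-11/2) = 1.
  m(A_2) = -7/4 - (-17/4) = 5/2.
  m(A_3) = 9/4 - (-1/4) = 5/2.
Contributions c_i * m(A_i):
  (-1) * (1) = -1.
  (1) * (5/2) = 5/2.
  (3/2) * (5/2) = 15/4.
Total: -1 + 5/2 + 15/4 = 21/4.

21/4


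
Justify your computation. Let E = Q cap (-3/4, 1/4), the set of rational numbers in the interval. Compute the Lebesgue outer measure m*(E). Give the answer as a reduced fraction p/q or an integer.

E = Q cap (-3/4, 1/4) is a subset of Q, which is countable. Enumerate Q = {q_1, q_2, ...}; for any eps > 0, cover q_k by the open interval (q_k - eps/2^(k+1), q_k + eps/2^(k+1)), of length eps/2^k. The total cover length is sum_{k>=1} eps/2^k = eps. Hence m*(E) <= m*(Q) <= eps for every eps > 0, and since outer measure is non-negative, m*(E) = 0.

0


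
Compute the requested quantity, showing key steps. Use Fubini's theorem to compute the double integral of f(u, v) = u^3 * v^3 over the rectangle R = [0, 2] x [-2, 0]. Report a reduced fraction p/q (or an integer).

f(u, v) is a tensor product of a function of u and a function of v, and both factors are bounded continuous (hence Lebesgue integrable) on the rectangle, so Fubini's theorem applies:
  integral_R f d(m x m) = (integral_a1^b1 u^3 du) * (integral_a2^b2 v^3 dv).
Inner integral in u: integral_{0}^{2} u^3 du = (2^4 - 0^4)/4
  = 4.
Inner integral in v: integral_{-2}^{0} v^3 dv = (0^4 - (-2)^4)/4
  = -4.
Product: (4) * (-4) = -16.

-16


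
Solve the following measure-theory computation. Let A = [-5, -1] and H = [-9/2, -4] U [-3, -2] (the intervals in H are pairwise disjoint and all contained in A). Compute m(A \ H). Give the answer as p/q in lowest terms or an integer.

The ambient interval has length m(A) = -1 - (-5) = 4.
Since the holes are disjoint and sit inside A, by finite additivity
  m(H) = sum_i (b_i - a_i), and m(A \ H) = m(A) - m(H).
Computing the hole measures:
  m(H_1) = -4 - (-9/2) = 1/2.
  m(H_2) = -2 - (-3) = 1.
Summed: m(H) = 1/2 + 1 = 3/2.
So m(A \ H) = 4 - 3/2 = 5/2.

5/2


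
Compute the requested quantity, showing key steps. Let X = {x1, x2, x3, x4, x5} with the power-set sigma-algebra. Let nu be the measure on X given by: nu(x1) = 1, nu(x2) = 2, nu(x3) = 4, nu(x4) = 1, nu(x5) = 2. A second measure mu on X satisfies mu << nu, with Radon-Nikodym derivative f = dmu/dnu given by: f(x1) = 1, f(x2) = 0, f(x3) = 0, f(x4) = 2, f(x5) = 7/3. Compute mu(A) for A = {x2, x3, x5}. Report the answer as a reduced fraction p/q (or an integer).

By the defining property of the Radon-Nikodym derivative, for every measurable set A,
  mu(A) = integral_A f dnu.
Since nu is a discrete measure concentrated on the atoms of X, the integral over A reduces to the sum
  mu(A) = sum_{x in A} f(x) * nu({x}).
Computing each term:
  x2: f(x2) * nu(x2) = 0 * 2 = 0.
  x3: f(x3) * nu(x3) = 0 * 4 = 0.
  x5: f(x5) * nu(x5) = 7/3 * 2 = 14/3.
Summing: mu(A) = 0 + 0 + 14/3 = 14/3.

14/3


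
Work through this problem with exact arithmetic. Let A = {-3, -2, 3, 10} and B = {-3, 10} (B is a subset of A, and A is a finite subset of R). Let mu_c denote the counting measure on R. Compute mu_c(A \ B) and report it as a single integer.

Counting measure assigns mu_c(E) = |E| (number of elements) when E is finite. For B subset A, A \ B is the set of elements of A not in B, so |A \ B| = |A| - |B|.
|A| = 4, |B| = 2, so mu_c(A \ B) = 4 - 2 = 2.

2


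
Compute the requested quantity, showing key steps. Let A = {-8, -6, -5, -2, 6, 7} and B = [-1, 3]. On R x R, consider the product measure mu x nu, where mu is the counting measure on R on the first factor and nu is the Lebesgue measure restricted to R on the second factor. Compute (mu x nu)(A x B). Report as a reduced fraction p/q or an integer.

For a measurable rectangle A x B, the product measure satisfies
  (mu x nu)(A x B) = mu(A) * nu(B).
  mu(A) = 6.
  nu(B) = 4.
  (mu x nu)(A x B) = 6 * 4 = 24.

24


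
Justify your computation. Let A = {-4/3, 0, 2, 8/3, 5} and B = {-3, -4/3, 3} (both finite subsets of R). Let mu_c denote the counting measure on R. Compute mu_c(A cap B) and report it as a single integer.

Counting measure on a finite set equals cardinality. mu_c(A cap B) = |A cap B| (elements appearing in both).
Enumerating the elements of A that also lie in B gives 1 element(s).
So mu_c(A cap B) = 1.

1


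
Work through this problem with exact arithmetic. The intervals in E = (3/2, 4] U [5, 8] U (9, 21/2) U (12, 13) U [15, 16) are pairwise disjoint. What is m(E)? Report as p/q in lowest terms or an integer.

For pairwise disjoint intervals, m(union_i I_i) = sum_i m(I_i),
and m is invariant under swapping open/closed endpoints (single points have measure 0).
So m(E) = sum_i (b_i - a_i).
  I_1 has length 4 - 3/2 = 5/2.
  I_2 has length 8 - 5 = 3.
  I_3 has length 21/2 - 9 = 3/2.
  I_4 has length 13 - 12 = 1.
  I_5 has length 16 - 15 = 1.
Summing:
  m(E) = 5/2 + 3 + 3/2 + 1 + 1 = 9.

9


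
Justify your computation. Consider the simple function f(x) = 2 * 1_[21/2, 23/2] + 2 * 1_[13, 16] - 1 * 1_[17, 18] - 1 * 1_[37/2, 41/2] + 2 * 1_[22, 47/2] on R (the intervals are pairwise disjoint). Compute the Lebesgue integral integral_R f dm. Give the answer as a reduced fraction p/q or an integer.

For a simple function f = sum_i c_i * 1_{A_i} with disjoint A_i,
  integral f dm = sum_i c_i * m(A_i).
Lengths of the A_i:
  m(A_1) = 23/2 - 21/2 = 1.
  m(A_2) = 16 - 13 = 3.
  m(A_3) = 18 - 17 = 1.
  m(A_4) = 41/2 - 37/2 = 2.
  m(A_5) = 47/2 - 22 = 3/2.
Contributions c_i * m(A_i):
  (2) * (1) = 2.
  (2) * (3) = 6.
  (-1) * (1) = -1.
  (-1) * (2) = -2.
  (2) * (3/2) = 3.
Total: 2 + 6 - 1 - 2 + 3 = 8.

8


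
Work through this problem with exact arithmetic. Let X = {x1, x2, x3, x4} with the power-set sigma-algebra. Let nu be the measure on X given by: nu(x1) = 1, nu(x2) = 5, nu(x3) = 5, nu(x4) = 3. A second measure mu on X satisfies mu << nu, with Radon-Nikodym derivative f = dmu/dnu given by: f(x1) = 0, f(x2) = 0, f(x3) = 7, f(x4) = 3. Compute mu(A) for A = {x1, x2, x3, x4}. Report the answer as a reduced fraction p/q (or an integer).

By the defining property of the Radon-Nikodym derivative, for every measurable set A,
  mu(A) = integral_A f dnu.
Since nu is a discrete measure concentrated on the atoms of X, the integral over A reduces to the sum
  mu(A) = sum_{x in A} f(x) * nu({x}).
Computing each term:
  x1: f(x1) * nu(x1) = 0 * 1 = 0.
  x2: f(x2) * nu(x2) = 0 * 5 = 0.
  x3: f(x3) * nu(x3) = 7 * 5 = 35.
  x4: f(x4) * nu(x4) = 3 * 3 = 9.
Summing: mu(A) = 0 + 0 + 35 + 9 = 44.

44


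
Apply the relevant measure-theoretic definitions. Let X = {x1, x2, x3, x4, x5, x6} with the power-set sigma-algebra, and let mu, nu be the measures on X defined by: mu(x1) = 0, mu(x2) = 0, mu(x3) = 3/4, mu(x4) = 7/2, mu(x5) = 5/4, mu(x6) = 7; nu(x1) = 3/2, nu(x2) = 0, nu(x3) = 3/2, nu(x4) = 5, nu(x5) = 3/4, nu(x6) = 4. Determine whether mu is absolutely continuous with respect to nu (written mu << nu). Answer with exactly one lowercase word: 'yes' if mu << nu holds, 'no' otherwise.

mu << nu means: every nu-null measurable set is also mu-null; equivalently, for every atom x, if nu({x}) = 0 then mu({x}) = 0.
Checking each atom:
  x1: nu = 3/2 > 0 -> no constraint.
  x2: nu = 0, mu = 0 -> consistent with mu << nu.
  x3: nu = 3/2 > 0 -> no constraint.
  x4: nu = 5 > 0 -> no constraint.
  x5: nu = 3/4 > 0 -> no constraint.
  x6: nu = 4 > 0 -> no constraint.
No atom violates the condition. Therefore mu << nu.

yes


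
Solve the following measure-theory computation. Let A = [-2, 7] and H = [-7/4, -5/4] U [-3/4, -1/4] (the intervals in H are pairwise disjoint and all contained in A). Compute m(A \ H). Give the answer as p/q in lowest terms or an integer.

The ambient interval has length m(A) = 7 - (-2) = 9.
Since the holes are disjoint and sit inside A, by finite additivity
  m(H) = sum_i (b_i - a_i), and m(A \ H) = m(A) - m(H).
Computing the hole measures:
  m(H_1) = -5/4 - (-7/4) = 1/2.
  m(H_2) = -1/4 - (-3/4) = 1/2.
Summed: m(H) = 1/2 + 1/2 = 1.
So m(A \ H) = 9 - 1 = 8.

8


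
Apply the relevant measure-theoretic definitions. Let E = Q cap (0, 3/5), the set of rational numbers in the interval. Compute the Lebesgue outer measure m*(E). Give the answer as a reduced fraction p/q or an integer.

The set Q cap (0, 3/5) is countable (a subset of the countable set Q). Lebesgue outer measure of any countable set is 0: each singleton {q} has m*({q}) = 0, and by countable subadditivity m*(union_k {q_k}) <= sum_k m*({q_k}) = sum_k 0 = 0. The reverse inequality m*(E) >= 0 is automatic. So m*(Q cap (0, 3/5)) = 0.

0


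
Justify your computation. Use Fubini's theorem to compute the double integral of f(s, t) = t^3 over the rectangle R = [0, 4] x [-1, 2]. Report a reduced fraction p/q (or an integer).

f(s, t) is a tensor product of a function of s and a function of t, and both factors are bounded continuous (hence Lebesgue integrable) on the rectangle, so Fubini's theorem applies:
  integral_R f d(m x m) = (integral_a1^b1 1 ds) * (integral_a2^b2 t^3 dt).
Inner integral in s: integral_{0}^{4} 1 ds = (4^1 - 0^1)/1
  = 4.
Inner integral in t: integral_{-1}^{2} t^3 dt = (2^4 - (-1)^4)/4
  = 15/4.
Product: (4) * (15/4) = 15.

15


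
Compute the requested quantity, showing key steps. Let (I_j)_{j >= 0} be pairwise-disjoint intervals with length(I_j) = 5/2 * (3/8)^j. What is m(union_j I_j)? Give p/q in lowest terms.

By countable additivity of the Lebesgue measure on pairwise disjoint measurable sets,
  m(union_{j >= 0} I_j) = sum_{j >= 0} m(I_j) = sum_{j >= 0} a * r^j,
  with a = 5/2 and r = 3/8.
Since 0 < r = 3/8 < 1, the geometric series converges:
  sum_{j >= 0} a * r^j = a / (1 - r).
  = 5/2 / (1 - 3/8)
  = 5/2 / (5/8)
  = 4.

4


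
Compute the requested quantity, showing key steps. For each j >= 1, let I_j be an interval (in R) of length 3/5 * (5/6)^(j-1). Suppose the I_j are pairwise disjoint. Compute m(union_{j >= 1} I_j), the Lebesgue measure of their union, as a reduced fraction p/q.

By countable additivity of the Lebesgue measure on pairwise disjoint measurable sets,
  m(union_{j >= 1} I_j) = sum_{j >= 1} m(I_j) = sum_{j >= 1} a * r^(j-1),
  with a = 3/5 and r = 5/6.
Since 0 < r = 5/6 < 1, the geometric series converges:
  sum_{j >= 1} a * r^(j-1) = a / (1 - r).
  = 3/5 / (1 - 5/6)
  = 3/5 / (1/6)
  = 18/5.

18/5


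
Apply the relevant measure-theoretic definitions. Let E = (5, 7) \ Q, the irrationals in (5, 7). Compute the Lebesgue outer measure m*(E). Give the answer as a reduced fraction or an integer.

The interval I = (5, 7) has m(I) = 7 - 5 = 2 (endpoints are measure-zero, so open/closed/half-open agree). Write I = (I cap Q) u (I \ Q). The rationals in I are countable, so m*(I cap Q) = 0 (cover each rational by intervals whose total length is arbitrarily small). By countable subadditivity m*(I) <= m*(I cap Q) + m*(I \ Q), hence m*(I \ Q) >= m(I) = 2. The reverse inequality m*(I \ Q) <= m*(I) = 2 is trivial since (I \ Q) is a subset of I. Therefore m*(I \ Q) = 2.

2


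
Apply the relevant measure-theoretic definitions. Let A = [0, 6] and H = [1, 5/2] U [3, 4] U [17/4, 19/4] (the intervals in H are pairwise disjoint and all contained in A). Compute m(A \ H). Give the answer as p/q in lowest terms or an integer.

The ambient interval has length m(A) = 6 - 0 = 6.
Since the holes are disjoint and sit inside A, by finite additivity
  m(H) = sum_i (b_i - a_i), and m(A \ H) = m(A) - m(H).
Computing the hole measures:
  m(H_1) = 5/2 - 1 = 3/2.
  m(H_2) = 4 - 3 = 1.
  m(H_3) = 19/4 - 17/4 = 1/2.
Summed: m(H) = 3/2 + 1 + 1/2 = 3.
So m(A \ H) = 6 - 3 = 3.

3


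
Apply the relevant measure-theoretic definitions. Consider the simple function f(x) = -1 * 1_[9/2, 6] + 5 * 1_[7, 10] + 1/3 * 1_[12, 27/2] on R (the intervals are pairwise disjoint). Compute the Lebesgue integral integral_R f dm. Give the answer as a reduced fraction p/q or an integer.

For a simple function f = sum_i c_i * 1_{A_i} with disjoint A_i,
  integral f dm = sum_i c_i * m(A_i).
Lengths of the A_i:
  m(A_1) = 6 - 9/2 = 3/2.
  m(A_2) = 10 - 7 = 3.
  m(A_3) = 27/2 - 12 = 3/2.
Contributions c_i * m(A_i):
  (-1) * (3/2) = -3/2.
  (5) * (3) = 15.
  (1/3) * (3/2) = 1/2.
Total: -3/2 + 15 + 1/2 = 14.

14


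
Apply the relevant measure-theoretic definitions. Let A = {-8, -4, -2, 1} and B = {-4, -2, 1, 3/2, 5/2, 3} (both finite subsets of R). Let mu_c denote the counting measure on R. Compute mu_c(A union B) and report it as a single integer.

Counting measure on a finite set equals cardinality. By inclusion-exclusion, |A union B| = |A| + |B| - |A cap B|.
|A| = 4, |B| = 6, |A cap B| = 3.
So mu_c(A union B) = 4 + 6 - 3 = 7.

7


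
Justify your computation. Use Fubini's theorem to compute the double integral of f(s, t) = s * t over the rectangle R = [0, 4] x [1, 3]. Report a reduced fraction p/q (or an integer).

f(s, t) is a tensor product of a function of s and a function of t, and both factors are bounded continuous (hence Lebesgue integrable) on the rectangle, so Fubini's theorem applies:
  integral_R f d(m x m) = (integral_a1^b1 s ds) * (integral_a2^b2 t dt).
Inner integral in s: integral_{0}^{4} s ds = (4^2 - 0^2)/2
  = 8.
Inner integral in t: integral_{1}^{3} t dt = (3^2 - 1^2)/2
  = 4.
Product: (8) * (4) = 32.

32


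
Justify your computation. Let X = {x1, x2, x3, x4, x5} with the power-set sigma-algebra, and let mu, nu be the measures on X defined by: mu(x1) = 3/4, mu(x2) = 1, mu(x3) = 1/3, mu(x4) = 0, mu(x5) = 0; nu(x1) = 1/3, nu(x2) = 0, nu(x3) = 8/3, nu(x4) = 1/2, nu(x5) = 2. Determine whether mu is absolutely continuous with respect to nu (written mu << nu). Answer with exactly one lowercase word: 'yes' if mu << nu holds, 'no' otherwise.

mu << nu means: every nu-null measurable set is also mu-null; equivalently, for every atom x, if nu({x}) = 0 then mu({x}) = 0.
Checking each atom:
  x1: nu = 1/3 > 0 -> no constraint.
  x2: nu = 0, mu = 1 > 0 -> violates mu << nu.
  x3: nu = 8/3 > 0 -> no constraint.
  x4: nu = 1/2 > 0 -> no constraint.
  x5: nu = 2 > 0 -> no constraint.
The atom(s) x2 violate the condition (nu = 0 but mu > 0). Therefore mu is NOT absolutely continuous w.r.t. nu.

no


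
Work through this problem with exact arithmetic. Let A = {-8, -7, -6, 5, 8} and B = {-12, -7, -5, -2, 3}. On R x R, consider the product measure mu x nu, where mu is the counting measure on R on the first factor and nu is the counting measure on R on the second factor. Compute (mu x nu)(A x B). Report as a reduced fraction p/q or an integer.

For a measurable rectangle A x B, the product measure satisfies
  (mu x nu)(A x B) = mu(A) * nu(B).
  mu(A) = 5.
  nu(B) = 5.
  (mu x nu)(A x B) = 5 * 5 = 25.

25
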